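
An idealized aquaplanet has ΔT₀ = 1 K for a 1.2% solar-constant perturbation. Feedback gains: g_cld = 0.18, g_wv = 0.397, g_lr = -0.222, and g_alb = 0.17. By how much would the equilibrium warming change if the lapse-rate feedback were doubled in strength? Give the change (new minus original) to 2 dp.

-0.67 K

Original: g = 0.525, ΔT = 1/(1−0.525) = 2.1053 K.
With doubled lapse-rate: g' = 0.303, ΔT' = 1/(1−0.303) = 1.4347 K.
Change = 1.4347 − 2.1053 = -0.67 K.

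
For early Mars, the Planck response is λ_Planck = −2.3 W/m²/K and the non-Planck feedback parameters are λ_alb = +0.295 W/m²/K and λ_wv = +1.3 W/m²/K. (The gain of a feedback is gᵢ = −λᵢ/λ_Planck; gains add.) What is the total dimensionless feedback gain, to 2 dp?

0.69

Convert to gains: g_alb = 0.295/2.3 = 0.1283; g_wv = 1.3/2.3 = 0.5652.
Total gain g = 0.6935.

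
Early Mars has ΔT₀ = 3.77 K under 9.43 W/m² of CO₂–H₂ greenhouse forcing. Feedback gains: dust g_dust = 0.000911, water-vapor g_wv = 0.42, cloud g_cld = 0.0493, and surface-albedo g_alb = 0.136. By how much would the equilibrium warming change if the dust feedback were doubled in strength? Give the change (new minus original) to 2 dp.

0.02 K

Original: g = 0.606211, ΔT = 3.77/(1−0.606211) = 9.5737 K.
With doubled dust: g' = 0.607122, ΔT' = 3.77/(1−0.607122) = 9.5959 K.
Change = 9.5959 − 9.5737 = 0.02 K.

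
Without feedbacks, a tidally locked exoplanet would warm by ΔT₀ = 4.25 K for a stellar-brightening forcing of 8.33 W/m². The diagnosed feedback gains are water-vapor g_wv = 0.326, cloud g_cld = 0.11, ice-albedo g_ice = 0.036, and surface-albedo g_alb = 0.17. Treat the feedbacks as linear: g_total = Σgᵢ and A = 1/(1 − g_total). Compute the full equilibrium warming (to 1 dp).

11.9 K

Total gain g = 0.326 + 0.11 + 0.036 + 0.17 = 0.642.
Amplification A = 1/(1 − 0.642) = 2.793.
ΔT = 4.25 × 2.793 = 11.9 K.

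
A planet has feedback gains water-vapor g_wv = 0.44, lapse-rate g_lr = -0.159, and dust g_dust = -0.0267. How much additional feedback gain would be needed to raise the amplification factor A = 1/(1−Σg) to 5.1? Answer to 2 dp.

0.55

Current total gain = 0.2543.
Target gain for A = 5.1: g* = 1 − 1/5.1 = 0.8039.
Additional gain needed = 0.8039 − 0.2543 = 0.55.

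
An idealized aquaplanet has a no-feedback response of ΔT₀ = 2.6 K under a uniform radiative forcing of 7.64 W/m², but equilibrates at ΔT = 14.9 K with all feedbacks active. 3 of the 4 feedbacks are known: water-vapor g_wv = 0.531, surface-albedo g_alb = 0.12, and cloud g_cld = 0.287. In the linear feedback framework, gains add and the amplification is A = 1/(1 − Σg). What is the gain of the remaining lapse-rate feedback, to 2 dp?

Amplification A = ΔT/ΔT₀ = 14.9/2.6 = 5.731.
Total gain g = 1 − 1/A = 1 − 1/5.731 = 0.8255.
Known gains sum to 0.531 + 0.12 + 0.287 = 0.938.
g_lr = 0.8255 − 0.938 = -0.11.

-0.11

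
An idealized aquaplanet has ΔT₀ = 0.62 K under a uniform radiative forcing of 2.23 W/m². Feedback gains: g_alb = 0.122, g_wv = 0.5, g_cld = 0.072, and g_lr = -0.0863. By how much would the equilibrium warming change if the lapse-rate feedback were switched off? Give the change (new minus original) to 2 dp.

Original: g = 0.6077, ΔT = 0.62/(1−0.6077) = 1.5804 K.
Without lapse-rate: g' = 0.694, ΔT' = 0.62/(1−0.694) = 2.0261 K.
Change = 2.0261 − 1.5804 = 0.45 K.

0.45 K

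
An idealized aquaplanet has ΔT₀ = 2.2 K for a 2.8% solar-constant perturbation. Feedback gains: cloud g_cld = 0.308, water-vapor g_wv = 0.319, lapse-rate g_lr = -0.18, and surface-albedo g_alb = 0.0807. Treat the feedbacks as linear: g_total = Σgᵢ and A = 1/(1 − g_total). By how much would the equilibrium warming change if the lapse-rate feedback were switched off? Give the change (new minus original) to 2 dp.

Original: g = 0.5277, ΔT = 2.2/(1−0.5277) = 4.6581 K.
Without lapse-rate: g' = 0.7077, ΔT' = 2.2/(1−0.7077) = 7.5265 K.
Change = 7.5265 − 4.6581 = 2.87 K.

2.87 K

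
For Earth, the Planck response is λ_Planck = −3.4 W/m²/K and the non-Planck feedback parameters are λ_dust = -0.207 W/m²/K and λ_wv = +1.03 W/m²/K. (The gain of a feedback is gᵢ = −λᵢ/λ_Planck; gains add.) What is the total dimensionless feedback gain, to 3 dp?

0.242

Convert to gains: g_dust = -0.207/3.4 = -0.06088; g_wv = 1.03/3.4 = 0.3029.
Total gain g = 0.24202.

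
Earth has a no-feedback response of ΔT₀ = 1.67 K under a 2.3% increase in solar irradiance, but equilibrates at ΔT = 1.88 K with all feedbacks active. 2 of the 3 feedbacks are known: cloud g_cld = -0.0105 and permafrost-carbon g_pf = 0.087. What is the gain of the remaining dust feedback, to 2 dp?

0.04

Amplification A = ΔT/ΔT₀ = 1.88/1.67 = 1.126.
Total gain g = 1 − 1/A = 1 − 1/1.126 = 0.1119.
Known gains sum to -0.0105 + 0.087 = 0.0765.
g_dust = 0.1119 − 0.0765 = 0.04.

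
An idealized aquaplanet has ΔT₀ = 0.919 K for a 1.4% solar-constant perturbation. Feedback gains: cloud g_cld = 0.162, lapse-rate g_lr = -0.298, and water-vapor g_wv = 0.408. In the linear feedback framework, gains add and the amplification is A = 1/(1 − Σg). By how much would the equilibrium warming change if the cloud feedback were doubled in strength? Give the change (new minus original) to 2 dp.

Original: g = 0.272, ΔT = 0.919/(1−0.272) = 1.2624 K.
With doubled cloud: g' = 0.434, ΔT' = 0.919/(1−0.434) = 1.6237 K.
Change = 1.6237 − 1.2624 = 0.36 K.

0.36 K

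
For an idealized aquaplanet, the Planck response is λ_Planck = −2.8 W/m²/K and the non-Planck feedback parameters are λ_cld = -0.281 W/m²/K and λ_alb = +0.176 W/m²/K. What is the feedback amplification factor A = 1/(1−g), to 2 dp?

0.96

Convert to gains: g_cld = -0.281/2.8 = -0.1004; g_alb = 0.176/2.8 = 0.06286.
Total gain g = -0.03754.
A = 1/(1 + 0.03754) = 0.96.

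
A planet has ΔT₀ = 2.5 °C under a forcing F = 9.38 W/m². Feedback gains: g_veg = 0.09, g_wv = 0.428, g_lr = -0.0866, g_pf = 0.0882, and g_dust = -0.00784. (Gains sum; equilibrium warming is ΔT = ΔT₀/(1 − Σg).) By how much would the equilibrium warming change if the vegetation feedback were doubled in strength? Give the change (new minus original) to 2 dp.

1.16 °C

Original: g = 0.51176, ΔT = 2.5/(1−0.51176) = 5.1204 °C.
With doubled vegetation: g' = 0.60176, ΔT' = 2.5/(1−0.60176) = 6.2776 °C.
Change = 6.2776 − 5.1204 = 1.16 °C.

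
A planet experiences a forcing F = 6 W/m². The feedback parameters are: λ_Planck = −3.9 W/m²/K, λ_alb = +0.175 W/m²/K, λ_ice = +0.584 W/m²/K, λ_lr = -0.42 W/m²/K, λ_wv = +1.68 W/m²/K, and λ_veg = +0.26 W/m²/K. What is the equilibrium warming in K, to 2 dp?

3.70 K

Net feedback parameter λ = (−3.9) + (+0.175) + (+0.584) + (-0.42) + (+1.68) + (+0.26) = -1.621 W/m²/K.
ΔT = −F/λ = −6/(-1.621) = 3.70 K.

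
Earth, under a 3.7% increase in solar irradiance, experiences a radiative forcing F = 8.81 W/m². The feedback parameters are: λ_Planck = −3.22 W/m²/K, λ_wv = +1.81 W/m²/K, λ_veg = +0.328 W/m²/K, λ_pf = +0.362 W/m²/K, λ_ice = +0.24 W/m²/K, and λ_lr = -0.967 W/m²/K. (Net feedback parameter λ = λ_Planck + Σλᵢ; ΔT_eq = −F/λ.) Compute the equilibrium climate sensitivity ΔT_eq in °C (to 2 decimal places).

Net feedback parameter λ = (−3.22) + (+1.81) + (+0.328) + (+0.362) + (+0.24) + (-0.967) = -1.447 W/m²/K.
ΔT = −F/λ = −8.81/(-1.447) = 6.09 °C.

6.09 °C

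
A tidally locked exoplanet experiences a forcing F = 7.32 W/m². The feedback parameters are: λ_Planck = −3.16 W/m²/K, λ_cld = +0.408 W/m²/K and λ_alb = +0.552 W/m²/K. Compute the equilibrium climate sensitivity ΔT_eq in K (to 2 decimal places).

Net feedback parameter λ = (−3.16) + (+0.408) + (+0.552) = -2.2 W/m²/K.
ΔT = −F/λ = −7.32/(-2.2) = 3.33 K.

3.33 K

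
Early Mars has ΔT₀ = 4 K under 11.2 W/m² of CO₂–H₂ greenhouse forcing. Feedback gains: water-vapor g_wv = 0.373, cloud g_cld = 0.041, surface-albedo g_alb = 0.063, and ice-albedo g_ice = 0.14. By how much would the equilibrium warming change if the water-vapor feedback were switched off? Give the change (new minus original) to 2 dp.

-5.15 K

Original: g = 0.617, ΔT = 4/(1−0.617) = 10.4439 K.
Without water-vapor: g' = 0.244, ΔT' = 4/(1−0.244) = 5.2910 K.
Change = 5.2910 − 10.4439 = -5.15 K.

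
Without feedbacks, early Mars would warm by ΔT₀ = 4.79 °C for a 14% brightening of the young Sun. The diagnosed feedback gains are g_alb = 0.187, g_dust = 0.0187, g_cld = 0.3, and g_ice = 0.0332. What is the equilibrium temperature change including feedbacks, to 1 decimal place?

10.4 °C

Total gain g = 0.187 + 0.0187 + 0.3 + 0.0332 = 0.5389.
Amplification A = 1/(1 − 0.5389) = 2.169.
ΔT = 4.79 × 2.169 = 10.4 °C.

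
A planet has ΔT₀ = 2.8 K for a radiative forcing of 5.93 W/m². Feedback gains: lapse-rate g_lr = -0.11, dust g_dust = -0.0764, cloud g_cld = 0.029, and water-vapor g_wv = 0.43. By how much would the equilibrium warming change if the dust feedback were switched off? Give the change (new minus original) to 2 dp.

Original: g = 0.2726, ΔT = 2.8/(1−0.2726) = 3.8493 K.
Without dust: g' = 0.349, ΔT' = 2.8/(1−0.349) = 4.3011 K.
Change = 4.3011 − 3.8493 = 0.45 K.

0.45 K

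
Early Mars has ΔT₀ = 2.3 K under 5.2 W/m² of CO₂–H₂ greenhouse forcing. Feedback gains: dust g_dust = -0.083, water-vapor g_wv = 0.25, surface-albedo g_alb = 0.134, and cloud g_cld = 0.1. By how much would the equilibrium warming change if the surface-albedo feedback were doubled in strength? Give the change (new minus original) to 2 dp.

1.11 K

Original: g = 0.401, ΔT = 2.3/(1−0.401) = 3.8397 K.
With doubled surface-albedo: g' = 0.535, ΔT' = 2.3/(1−0.535) = 4.9462 K.
Change = 4.9462 − 3.8397 = 1.11 K.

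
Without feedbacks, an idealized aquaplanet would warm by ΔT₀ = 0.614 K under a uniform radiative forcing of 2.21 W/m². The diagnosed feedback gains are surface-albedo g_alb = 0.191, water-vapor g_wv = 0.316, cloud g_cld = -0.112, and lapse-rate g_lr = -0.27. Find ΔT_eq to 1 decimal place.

0.7 K

Total gain g = 0.191 + 0.316 − 0.112 − 0.27 = 0.125.
Amplification A = 1/(1 − 0.125) = 1.143.
ΔT = 0.614 × 1.143 = 0.7 K.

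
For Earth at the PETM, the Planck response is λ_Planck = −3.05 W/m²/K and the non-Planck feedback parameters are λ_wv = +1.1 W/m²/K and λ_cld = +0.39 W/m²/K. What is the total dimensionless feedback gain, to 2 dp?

0.49

Convert to gains: g_wv = 1.1/3.05 = 0.3607; g_cld = 0.39/3.05 = 0.1279.
Total gain g = 0.4886.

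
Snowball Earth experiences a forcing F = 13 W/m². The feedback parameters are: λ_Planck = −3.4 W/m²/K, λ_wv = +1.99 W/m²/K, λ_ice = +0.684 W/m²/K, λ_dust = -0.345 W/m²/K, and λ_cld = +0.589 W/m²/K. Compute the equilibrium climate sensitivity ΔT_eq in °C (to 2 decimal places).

Net feedback parameter λ = (−3.4) + (+1.99) + (+0.684) + (-0.345) + (+0.589) = -0.482 W/m²/K.
ΔT = −F/λ = −13/(-0.482) = 26.97 °C.

26.97 °C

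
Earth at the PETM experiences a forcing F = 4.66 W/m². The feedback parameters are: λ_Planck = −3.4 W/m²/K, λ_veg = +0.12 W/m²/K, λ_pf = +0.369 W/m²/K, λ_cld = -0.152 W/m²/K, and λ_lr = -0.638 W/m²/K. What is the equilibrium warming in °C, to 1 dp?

Net feedback parameter λ = (−3.4) + (+0.12) + (+0.369) + (-0.152) + (-0.638) = -3.701 W/m²/K.
ΔT = −F/λ = −4.66/(-3.701) = 1.3 °C.

1.3 °C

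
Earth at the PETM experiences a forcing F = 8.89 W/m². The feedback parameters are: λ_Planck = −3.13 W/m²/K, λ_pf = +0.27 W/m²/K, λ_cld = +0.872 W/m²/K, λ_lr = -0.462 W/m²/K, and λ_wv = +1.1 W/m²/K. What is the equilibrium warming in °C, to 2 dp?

6.59 °C

Net feedback parameter λ = (−3.13) + (+0.27) + (+0.872) + (-0.462) + (+1.1) = -1.35 W/m²/K.
ΔT = −F/λ = −8.89/(-1.35) = 6.59 °C.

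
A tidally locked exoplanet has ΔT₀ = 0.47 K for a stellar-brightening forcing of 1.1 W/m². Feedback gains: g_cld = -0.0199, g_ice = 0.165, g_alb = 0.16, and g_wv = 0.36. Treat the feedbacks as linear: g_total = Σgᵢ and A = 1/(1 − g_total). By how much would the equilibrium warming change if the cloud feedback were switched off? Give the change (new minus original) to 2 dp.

Original: g = 0.6651, ΔT = 0.47/(1−0.6651) = 1.4034 K.
Without cloud: g' = 0.685, ΔT' = 0.47/(1−0.685) = 1.4921 K.
Change = 1.4921 − 1.4034 = 0.09 K.

0.09 K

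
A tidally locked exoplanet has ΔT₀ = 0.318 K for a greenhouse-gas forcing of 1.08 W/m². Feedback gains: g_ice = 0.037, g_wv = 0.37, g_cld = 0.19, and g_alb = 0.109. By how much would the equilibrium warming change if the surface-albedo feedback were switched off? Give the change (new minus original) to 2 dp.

Original: g = 0.706, ΔT = 0.318/(1−0.706) = 1.0816 K.
Without surface-albedo: g' = 0.597, ΔT' = 0.318/(1−0.597) = 0.7891 K.
Change = 0.7891 − 1.0816 = -0.29 K.

-0.29 K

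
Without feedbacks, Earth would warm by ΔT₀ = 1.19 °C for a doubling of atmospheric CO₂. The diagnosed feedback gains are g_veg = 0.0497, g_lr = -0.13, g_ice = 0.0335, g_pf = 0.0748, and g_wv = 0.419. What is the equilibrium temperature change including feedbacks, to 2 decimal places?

2.15 °C

Total gain g = 0.0497 − 0.13 + 0.0335 + 0.0748 + 0.419 = 0.447.
Amplification A = 1/(1 − 0.447) = 1.808.
ΔT = 1.19 × 1.808 = 2.15 °C.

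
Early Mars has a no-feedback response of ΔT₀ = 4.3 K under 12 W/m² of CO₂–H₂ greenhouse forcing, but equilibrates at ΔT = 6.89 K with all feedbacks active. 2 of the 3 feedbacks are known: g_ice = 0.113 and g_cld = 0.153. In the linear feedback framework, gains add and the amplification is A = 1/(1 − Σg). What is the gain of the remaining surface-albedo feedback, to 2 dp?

0.11

Amplification A = ΔT/ΔT₀ = 6.89/4.3 = 1.602.
Total gain g = 1 − 1/A = 1 − 1/1.602 = 0.3758.
Known gains sum to 0.113 + 0.153 = 0.266.
g_alb = 0.3758 − 0.266 = 0.11.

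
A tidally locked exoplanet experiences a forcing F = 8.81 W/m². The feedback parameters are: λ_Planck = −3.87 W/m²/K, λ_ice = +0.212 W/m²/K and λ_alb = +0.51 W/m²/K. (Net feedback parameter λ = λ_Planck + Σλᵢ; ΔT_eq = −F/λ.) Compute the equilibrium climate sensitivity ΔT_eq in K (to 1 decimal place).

Net feedback parameter λ = (−3.87) + (+0.212) + (+0.51) = -3.148 W/m²/K.
ΔT = −F/λ = −8.81/(-3.148) = 2.8 K.

2.8 K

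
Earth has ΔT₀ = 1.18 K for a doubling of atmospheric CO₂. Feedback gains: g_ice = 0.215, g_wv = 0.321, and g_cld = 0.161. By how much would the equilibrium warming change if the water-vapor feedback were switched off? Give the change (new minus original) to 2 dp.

-2.00 K

Original: g = 0.697, ΔT = 1.18/(1−0.697) = 3.8944 K.
Without water-vapor: g' = 0.376, ΔT' = 1.18/(1−0.376) = 1.8910 K.
Change = 1.8910 − 3.8944 = -2.00 K.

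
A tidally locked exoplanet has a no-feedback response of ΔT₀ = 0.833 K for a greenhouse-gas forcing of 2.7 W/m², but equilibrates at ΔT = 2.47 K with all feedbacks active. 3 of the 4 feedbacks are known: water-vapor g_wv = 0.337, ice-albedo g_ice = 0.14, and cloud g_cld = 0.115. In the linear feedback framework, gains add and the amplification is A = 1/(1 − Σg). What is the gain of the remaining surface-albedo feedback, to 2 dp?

0.07

Amplification A = ΔT/ΔT₀ = 2.47/0.833 = 2.965.
Total gain g = 1 − 1/A = 1 − 1/2.965 = 0.6627.
Known gains sum to 0.337 + 0.14 + 0.115 = 0.592.
g_alb = 0.6627 − 0.592 = 0.07.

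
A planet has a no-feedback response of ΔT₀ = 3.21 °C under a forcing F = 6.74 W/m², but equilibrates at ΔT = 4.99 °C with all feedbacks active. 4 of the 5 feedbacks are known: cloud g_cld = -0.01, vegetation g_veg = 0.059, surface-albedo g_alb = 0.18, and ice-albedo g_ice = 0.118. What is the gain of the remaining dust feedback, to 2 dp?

Amplification A = ΔT/ΔT₀ = 4.99/3.21 = 1.555.
Total gain g = 1 − 1/A = 1 − 1/1.555 = 0.3569.
Known gains sum to -0.01 + 0.059 + 0.18 + 0.118 = 0.347.
g_dust = 0.3569 − 0.347 = 0.01.

0.01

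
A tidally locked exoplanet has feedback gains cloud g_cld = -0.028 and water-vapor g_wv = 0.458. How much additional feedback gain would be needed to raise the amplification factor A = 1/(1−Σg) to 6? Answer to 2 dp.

Current total gain = 0.43.
Target gain for A = 6: g* = 1 − 1/6 = 0.8333.
Additional gain needed = 0.8333 − 0.43 = 0.40.

0.40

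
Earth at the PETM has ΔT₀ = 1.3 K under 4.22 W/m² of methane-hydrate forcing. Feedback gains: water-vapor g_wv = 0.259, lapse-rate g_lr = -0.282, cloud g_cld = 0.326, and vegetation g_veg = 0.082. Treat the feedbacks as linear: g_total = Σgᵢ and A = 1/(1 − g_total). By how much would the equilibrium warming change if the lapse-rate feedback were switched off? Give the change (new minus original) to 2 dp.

Original: g = 0.385, ΔT = 1.3/(1−0.385) = 2.1138 K.
Without lapse-rate: g' = 0.667, ΔT' = 1.3/(1−0.667) = 3.9039 K.
Change = 3.9039 − 2.1138 = 1.79 K.

1.79 K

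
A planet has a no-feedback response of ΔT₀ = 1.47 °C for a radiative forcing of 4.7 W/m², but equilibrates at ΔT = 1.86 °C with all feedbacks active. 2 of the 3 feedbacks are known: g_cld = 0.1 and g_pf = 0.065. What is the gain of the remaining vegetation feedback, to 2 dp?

Amplification A = ΔT/ΔT₀ = 1.86/1.47 = 1.265.
Total gain g = 1 − 1/A = 1 − 1/1.265 = 0.2095.
Known gains sum to 0.1 + 0.065 = 0.165.
g_veg = 0.2095 − 0.165 = 0.04.

0.04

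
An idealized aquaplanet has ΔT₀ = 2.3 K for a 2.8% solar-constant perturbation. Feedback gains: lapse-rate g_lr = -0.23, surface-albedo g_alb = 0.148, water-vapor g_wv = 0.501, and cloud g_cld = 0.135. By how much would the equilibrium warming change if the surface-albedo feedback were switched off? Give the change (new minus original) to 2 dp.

-1.28 K

Original: g = 0.554, ΔT = 2.3/(1−0.554) = 5.1570 K.
Without surface-albedo: g' = 0.406, ΔT' = 2.3/(1−0.406) = 3.8721 K.
Change = 3.8721 − 5.1570 = -1.28 K.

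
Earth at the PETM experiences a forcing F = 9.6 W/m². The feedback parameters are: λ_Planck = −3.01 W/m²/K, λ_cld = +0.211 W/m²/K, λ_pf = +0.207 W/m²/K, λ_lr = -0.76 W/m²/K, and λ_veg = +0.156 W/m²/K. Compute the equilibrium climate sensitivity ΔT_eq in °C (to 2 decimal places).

3.00 °C

Net feedback parameter λ = (−3.01) + (+0.211) + (+0.207) + (-0.76) + (+0.156) = -3.196 W/m²/K.
ΔT = −F/λ = −9.6/(-3.196) = 3.00 °C.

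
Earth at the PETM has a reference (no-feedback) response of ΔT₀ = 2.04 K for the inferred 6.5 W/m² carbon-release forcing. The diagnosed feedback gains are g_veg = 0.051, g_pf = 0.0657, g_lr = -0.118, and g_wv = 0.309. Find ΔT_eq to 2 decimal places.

Total gain g = 0.051 + 0.0657 − 0.118 + 0.309 = 0.3077.
Amplification A = 1/(1 − 0.3077) = 1.444.
ΔT = 2.04 × 1.444 = 2.95 K.

2.95 K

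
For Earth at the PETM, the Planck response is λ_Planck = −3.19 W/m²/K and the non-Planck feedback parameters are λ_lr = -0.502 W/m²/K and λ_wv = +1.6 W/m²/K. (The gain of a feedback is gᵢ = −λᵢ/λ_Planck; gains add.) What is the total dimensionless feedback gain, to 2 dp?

0.34

Convert to gains: g_lr = -0.502/3.19 = -0.1574; g_wv = 1.6/3.19 = 0.5016.
Total gain g = 0.3442.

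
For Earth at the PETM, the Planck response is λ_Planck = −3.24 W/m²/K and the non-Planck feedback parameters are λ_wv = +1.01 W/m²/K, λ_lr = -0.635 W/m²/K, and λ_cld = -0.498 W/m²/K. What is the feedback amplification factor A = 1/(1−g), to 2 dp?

0.96

Convert to gains: g_wv = 1.01/3.24 = 0.3117; g_lr = -0.635/3.24 = -0.196; g_cld = -0.498/3.24 = -0.1537.
Total gain g = -0.038.
A = 1/(1 + 0.038) = 0.96.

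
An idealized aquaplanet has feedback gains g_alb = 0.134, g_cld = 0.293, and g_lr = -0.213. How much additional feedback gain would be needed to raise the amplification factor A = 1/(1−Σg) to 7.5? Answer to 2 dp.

0.65

Current total gain = 0.214.
Target gain for A = 7.5: g* = 1 − 1/7.5 = 0.8667.
Additional gain needed = 0.8667 − 0.214 = 0.65.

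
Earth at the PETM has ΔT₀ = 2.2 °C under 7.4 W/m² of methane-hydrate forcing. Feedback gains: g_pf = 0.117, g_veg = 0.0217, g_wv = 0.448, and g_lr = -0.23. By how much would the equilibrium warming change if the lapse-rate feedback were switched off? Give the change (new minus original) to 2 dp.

1.90 °C

Original: g = 0.3567, ΔT = 2.2/(1−0.3567) = 3.4199 °C.
Without lapse-rate: g' = 0.5867, ΔT' = 2.2/(1−0.5867) = 5.3230 °C.
Change = 5.3230 − 3.4199 = 1.90 °C.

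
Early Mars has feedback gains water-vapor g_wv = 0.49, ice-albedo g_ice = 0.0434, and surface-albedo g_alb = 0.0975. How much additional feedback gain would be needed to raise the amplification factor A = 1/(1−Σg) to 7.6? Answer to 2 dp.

Current total gain = 0.6309.
Target gain for A = 7.6: g* = 1 − 1/7.6 = 0.8684.
Additional gain needed = 0.8684 − 0.6309 = 0.24.

0.24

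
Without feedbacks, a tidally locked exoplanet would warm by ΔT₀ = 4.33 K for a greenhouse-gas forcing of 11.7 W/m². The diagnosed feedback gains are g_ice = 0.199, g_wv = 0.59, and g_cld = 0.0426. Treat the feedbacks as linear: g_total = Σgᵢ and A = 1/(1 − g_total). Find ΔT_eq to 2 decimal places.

Total gain g = 0.199 + 0.59 + 0.0426 = 0.8316.
Amplification A = 1/(1 − 0.8316) = 5.938.
ΔT = 4.33 × 5.938 = 25.71 K.

25.71 K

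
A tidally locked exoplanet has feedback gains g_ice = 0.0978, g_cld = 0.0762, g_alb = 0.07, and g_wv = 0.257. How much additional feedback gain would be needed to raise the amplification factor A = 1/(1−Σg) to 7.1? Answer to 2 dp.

Current total gain = 0.501.
Target gain for A = 7.1: g* = 1 − 1/7.1 = 0.8592.
Additional gain needed = 0.8592 − 0.501 = 0.36.

0.36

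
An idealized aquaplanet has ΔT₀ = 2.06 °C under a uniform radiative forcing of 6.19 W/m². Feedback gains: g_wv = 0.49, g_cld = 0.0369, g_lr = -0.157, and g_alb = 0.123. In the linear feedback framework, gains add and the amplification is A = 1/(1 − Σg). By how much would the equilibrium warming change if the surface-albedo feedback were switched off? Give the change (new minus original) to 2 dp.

Original: g = 0.4929, ΔT = 2.06/(1−0.4929) = 4.0623 °C.
Without surface-albedo: g' = 0.3699, ΔT' = 2.06/(1−0.3699) = 3.2693 °C.
Change = 3.2693 − 4.0623 = -0.79 °C.

-0.79 °C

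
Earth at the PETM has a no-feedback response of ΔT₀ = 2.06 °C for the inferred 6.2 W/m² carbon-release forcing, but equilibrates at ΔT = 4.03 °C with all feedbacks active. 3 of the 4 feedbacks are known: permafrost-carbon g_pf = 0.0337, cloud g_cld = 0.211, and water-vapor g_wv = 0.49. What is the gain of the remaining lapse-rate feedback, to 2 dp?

-0.25

Amplification A = ΔT/ΔT₀ = 4.03/2.06 = 1.956.
Total gain g = 1 − 1/A = 1 − 1/1.956 = 0.4888.
Known gains sum to 0.0337 + 0.211 + 0.49 = 0.7347.
g_lr = 0.4888 − 0.7347 = -0.25.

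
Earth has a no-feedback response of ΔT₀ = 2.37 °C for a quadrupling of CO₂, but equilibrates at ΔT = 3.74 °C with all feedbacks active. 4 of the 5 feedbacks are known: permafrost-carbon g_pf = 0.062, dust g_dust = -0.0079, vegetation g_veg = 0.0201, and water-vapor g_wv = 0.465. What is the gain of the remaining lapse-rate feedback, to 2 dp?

Amplification A = ΔT/ΔT₀ = 3.74/2.37 = 1.578.
Total gain g = 1 − 1/A = 1 − 1/1.578 = 0.3663.
Known gains sum to 0.062 − 0.0079 + 0.0201 + 0.465 = 0.5392.
g_lr = 0.3663 − 0.5392 = -0.17.

-0.17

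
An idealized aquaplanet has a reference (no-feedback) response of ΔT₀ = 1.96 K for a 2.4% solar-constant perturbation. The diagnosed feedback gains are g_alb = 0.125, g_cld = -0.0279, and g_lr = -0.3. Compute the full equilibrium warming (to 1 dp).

Total gain g = 0.125 − 0.0279 − 0.3 = -0.2029.
Amplification A = 1/(1 + 0.2029) = 0.8313.
ΔT = 1.96 × 0.8313 = 1.6 K.

1.6 K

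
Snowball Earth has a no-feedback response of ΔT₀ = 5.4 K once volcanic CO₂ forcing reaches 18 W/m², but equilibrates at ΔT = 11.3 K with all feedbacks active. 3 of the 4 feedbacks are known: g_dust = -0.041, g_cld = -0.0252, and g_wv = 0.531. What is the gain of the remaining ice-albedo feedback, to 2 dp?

0.06

Amplification A = ΔT/ΔT₀ = 11.3/5.4 = 2.093.
Total gain g = 1 − 1/A = 1 − 1/2.093 = 0.5222.
Known gains sum to -0.041 − 0.0252 + 0.531 = 0.4648.
g_ice = 0.5222 − 0.4648 = 0.06.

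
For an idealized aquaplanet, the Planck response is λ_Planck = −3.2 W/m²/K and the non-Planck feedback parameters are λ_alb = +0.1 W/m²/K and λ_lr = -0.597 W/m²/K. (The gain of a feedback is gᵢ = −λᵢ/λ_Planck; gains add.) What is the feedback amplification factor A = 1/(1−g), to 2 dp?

0.87

Convert to gains: g_alb = 0.1/3.2 = 0.03125; g_lr = -0.597/3.2 = -0.1866.
Total gain g = -0.15535.
A = 1/(1 + 0.15535) = 0.87.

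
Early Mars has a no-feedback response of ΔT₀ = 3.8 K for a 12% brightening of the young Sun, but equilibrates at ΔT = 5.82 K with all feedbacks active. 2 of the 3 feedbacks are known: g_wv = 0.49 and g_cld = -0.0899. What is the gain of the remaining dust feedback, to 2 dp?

Amplification A = ΔT/ΔT₀ = 5.82/3.8 = 1.532.
Total gain g = 1 − 1/A = 1 − 1/1.532 = 0.3473.
Known gains sum to 0.49 − 0.0899 = 0.4001.
g_dust = 0.3473 − 0.4001 = -0.05.

-0.05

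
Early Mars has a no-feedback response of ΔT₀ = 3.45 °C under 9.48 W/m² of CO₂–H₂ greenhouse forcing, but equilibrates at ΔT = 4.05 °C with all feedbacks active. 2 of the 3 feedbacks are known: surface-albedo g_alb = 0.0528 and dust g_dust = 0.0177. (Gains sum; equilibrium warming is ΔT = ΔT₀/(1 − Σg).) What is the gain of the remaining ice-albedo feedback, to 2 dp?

0.08

Amplification A = ΔT/ΔT₀ = 4.05/3.45 = 1.174.
Total gain g = 1 − 1/A = 1 − 1/1.174 = 0.1482.
Known gains sum to 0.0528 + 0.0177 = 0.0705.
g_ice = 0.1482 − 0.0705 = 0.08.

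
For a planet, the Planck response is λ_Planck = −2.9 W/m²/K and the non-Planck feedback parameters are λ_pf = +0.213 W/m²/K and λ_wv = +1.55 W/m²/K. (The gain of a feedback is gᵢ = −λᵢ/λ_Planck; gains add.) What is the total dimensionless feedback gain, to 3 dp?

Convert to gains: g_pf = 0.213/2.9 = 0.07345; g_wv = 1.55/2.9 = 0.5345.
Total gain g = 0.60795.

0.608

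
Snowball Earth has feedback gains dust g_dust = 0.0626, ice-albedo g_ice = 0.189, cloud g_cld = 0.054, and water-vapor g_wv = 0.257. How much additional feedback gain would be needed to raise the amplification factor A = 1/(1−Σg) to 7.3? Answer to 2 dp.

Current total gain = 0.5626.
Target gain for A = 7.3: g* = 1 − 1/7.3 = 0.863.
Additional gain needed = 0.863 − 0.5626 = 0.30.

0.30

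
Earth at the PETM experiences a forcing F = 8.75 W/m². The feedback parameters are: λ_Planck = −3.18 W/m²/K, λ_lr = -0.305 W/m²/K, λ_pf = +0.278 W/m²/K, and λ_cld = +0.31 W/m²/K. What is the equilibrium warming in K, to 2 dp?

3.02 K

Net feedback parameter λ = (−3.18) + (-0.305) + (+0.278) + (+0.31) = -2.897 W/m²/K.
ΔT = −F/λ = −8.75/(-2.897) = 3.02 K.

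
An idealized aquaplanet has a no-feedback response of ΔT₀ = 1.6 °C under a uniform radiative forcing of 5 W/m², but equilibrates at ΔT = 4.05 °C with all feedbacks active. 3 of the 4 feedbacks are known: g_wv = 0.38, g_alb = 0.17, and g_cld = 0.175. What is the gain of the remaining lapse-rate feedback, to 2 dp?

Amplification A = ΔT/ΔT₀ = 4.05/1.6 = 2.531.
Total gain g = 1 − 1/A = 1 − 1/2.531 = 0.6049.
Known gains sum to 0.38 + 0.17 + 0.175 = 0.725.
g_lr = 0.6049 − 0.725 = -0.12.

-0.12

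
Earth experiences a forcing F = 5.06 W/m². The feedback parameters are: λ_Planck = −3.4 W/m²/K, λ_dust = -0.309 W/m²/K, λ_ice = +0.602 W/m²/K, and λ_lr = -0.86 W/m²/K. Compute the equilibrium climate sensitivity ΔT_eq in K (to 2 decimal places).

1.28 K

Net feedback parameter λ = (−3.4) + (-0.309) + (+0.602) + (-0.86) = -3.967 W/m²/K.
ΔT = −F/λ = −5.06/(-3.967) = 1.28 K.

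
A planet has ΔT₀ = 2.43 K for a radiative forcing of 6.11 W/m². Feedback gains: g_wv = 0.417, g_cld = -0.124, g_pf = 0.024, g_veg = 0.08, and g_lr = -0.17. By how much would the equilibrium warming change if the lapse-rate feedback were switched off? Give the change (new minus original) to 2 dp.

Original: g = 0.227, ΔT = 2.43/(1−0.227) = 3.1436 K.
Without lapse-rate: g' = 0.397, ΔT' = 2.43/(1−0.397) = 4.0299 K.
Change = 4.0299 − 3.1436 = 0.89 K.

0.89 K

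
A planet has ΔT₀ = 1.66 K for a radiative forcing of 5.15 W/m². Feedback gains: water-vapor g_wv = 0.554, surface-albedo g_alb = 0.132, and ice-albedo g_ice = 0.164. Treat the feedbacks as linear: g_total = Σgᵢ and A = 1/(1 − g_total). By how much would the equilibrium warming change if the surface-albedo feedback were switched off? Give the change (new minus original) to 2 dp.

Original: g = 0.85, ΔT = 1.66/(1−0.85) = 11.0667 K.
Without surface-albedo: g' = 0.718, ΔT' = 1.66/(1−0.718) = 5.8865 K.
Change = 5.8865 − 11.0667 = -5.18 K.

-5.18 K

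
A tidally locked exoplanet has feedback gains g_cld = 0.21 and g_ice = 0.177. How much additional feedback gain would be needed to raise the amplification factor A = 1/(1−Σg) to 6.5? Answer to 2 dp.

Current total gain = 0.387.
Target gain for A = 6.5: g* = 1 − 1/6.5 = 0.8462.
Additional gain needed = 0.8462 − 0.387 = 0.46.

0.46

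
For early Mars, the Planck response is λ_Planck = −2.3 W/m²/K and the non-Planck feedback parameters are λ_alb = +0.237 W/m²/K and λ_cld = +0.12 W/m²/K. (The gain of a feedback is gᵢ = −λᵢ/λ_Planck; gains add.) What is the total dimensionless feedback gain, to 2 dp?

Convert to gains: g_alb = 0.237/2.3 = 0.103; g_cld = 0.12/2.3 = 0.05217.
Total gain g = 0.15517.

0.16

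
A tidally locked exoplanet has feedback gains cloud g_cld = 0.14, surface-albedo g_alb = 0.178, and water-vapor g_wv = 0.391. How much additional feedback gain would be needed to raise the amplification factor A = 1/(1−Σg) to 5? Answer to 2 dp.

0.09

Current total gain = 0.709.
Target gain for A = 5: g* = 1 − 1/5 = 0.8.
Additional gain needed = 0.8 − 0.709 = 0.09.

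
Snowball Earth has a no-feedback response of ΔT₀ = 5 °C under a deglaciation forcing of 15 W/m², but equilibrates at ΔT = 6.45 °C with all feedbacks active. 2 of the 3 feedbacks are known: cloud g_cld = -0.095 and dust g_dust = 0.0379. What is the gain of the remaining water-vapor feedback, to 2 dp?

0.28

Amplification A = ΔT/ΔT₀ = 6.45/5 = 1.29.
Total gain g = 1 − 1/A = 1 − 1/1.29 = 0.2248.
Known gains sum to -0.095 + 0.0379 = -0.0571.
g_wv = 0.2248 + 0.0571 = 0.28.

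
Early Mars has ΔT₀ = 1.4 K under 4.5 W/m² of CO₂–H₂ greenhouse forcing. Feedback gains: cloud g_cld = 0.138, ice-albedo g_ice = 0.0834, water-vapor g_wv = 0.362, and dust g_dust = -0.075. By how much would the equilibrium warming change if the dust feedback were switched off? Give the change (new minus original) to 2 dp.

Original: g = 0.5084, ΔT = 1.4/(1−0.5084) = 2.8478 K.
Without dust: g' = 0.5834, ΔT' = 1.4/(1−0.5834) = 3.3605 K.
Change = 3.3605 − 2.8478 = 0.51 K.

0.51 K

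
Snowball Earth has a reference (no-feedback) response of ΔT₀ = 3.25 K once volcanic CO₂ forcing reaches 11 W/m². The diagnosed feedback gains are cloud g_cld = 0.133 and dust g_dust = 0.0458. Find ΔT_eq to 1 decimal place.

Total gain g = 0.133 + 0.0458 = 0.1788.
Amplification A = 1/(1 − 0.1788) = 1.218.
ΔT = 3.25 × 1.218 = 4.0 K.

4.0 K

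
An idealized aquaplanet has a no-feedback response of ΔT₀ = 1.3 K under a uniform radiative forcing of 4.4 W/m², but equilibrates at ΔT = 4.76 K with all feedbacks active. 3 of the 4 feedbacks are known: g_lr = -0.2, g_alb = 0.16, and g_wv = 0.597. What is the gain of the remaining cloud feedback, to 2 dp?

0.17

Amplification A = ΔT/ΔT₀ = 4.76/1.3 = 3.662.
Total gain g = 1 − 1/A = 1 − 1/3.662 = 0.7269.
Known gains sum to -0.2 + 0.16 + 0.597 = 0.557.
g_cld = 0.7269 − 0.557 = 0.17.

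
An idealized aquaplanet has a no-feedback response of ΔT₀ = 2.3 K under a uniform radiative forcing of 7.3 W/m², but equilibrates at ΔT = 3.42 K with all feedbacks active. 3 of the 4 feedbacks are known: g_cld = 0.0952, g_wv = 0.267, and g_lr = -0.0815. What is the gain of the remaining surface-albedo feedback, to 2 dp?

0.05

Amplification A = ΔT/ΔT₀ = 3.42/2.3 = 1.487.
Total gain g = 1 − 1/A = 1 − 1/1.487 = 0.3275.
Known gains sum to 0.0952 + 0.267 − 0.0815 = 0.2807.
g_alb = 0.3275 − 0.2807 = 0.05.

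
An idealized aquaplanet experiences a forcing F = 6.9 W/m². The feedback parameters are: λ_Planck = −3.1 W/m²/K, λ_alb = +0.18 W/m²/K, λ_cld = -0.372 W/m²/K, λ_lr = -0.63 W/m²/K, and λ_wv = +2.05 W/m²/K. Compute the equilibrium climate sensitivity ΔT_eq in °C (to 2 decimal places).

Net feedback parameter λ = (−3.1) + (+0.18) + (-0.372) + (-0.63) + (+2.05) = -1.872 W/m²/K.
ΔT = −F/λ = −6.9/(-1.872) = 3.69 °C.

3.69 °C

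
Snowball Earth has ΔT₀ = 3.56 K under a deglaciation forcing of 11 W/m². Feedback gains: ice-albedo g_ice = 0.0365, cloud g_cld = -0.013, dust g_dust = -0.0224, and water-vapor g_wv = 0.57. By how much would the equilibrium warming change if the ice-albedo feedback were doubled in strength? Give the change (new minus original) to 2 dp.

0.77 K

Original: g = 0.5711, ΔT = 3.56/(1−0.5711) = 8.3003 K.
With doubled ice-albedo: g' = 0.6076, ΔT' = 3.56/(1−0.6076) = 9.0724 K.
Change = 9.0724 − 8.3003 = 0.77 K.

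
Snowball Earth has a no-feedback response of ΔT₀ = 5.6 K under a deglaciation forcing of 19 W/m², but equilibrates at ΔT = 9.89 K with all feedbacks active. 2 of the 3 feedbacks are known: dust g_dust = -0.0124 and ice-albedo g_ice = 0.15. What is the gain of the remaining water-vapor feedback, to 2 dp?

Amplification A = ΔT/ΔT₀ = 9.89/5.6 = 1.766.
Total gain g = 1 − 1/A = 1 − 1/1.766 = 0.4337.
Known gains sum to -0.0124 + 0.15 = 0.1376.
g_wv = 0.4337 − 0.1376 = 0.30.

0.30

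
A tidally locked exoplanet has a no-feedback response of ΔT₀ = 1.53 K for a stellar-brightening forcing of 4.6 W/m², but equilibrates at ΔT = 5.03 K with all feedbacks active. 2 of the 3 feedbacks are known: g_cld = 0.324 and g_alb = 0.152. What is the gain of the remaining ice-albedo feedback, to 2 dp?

0.22

Amplification A = ΔT/ΔT₀ = 5.03/1.53 = 3.288.
Total gain g = 1 − 1/A = 1 − 1/3.288 = 0.6959.
Known gains sum to 0.324 + 0.152 = 0.476.
g_ice = 0.6959 − 0.476 = 0.22.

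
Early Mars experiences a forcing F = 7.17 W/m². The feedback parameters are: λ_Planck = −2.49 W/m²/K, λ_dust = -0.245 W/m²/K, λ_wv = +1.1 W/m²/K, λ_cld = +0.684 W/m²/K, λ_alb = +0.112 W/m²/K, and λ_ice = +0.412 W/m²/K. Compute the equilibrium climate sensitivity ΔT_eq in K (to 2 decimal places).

16.79 K

Net feedback parameter λ = (−2.49) + (-0.245) + (+1.1) + (+0.684) + (+0.112) + (+0.412) = -0.427 W/m²/K.
ΔT = −F/λ = −7.17/(-0.427) = 16.79 K.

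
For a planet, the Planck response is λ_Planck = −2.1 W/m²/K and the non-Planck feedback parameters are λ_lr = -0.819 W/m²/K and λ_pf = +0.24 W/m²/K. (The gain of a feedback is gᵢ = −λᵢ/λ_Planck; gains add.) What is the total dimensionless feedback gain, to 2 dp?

Convert to gains: g_lr = -0.819/2.1 = -0.39; g_pf = 0.24/2.1 = 0.1143.
Total gain g = -0.2757.

-0.28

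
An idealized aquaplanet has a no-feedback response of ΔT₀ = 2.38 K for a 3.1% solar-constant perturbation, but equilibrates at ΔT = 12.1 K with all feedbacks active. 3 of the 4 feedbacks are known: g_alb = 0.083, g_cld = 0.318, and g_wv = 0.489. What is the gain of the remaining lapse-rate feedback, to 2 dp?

Amplification A = ΔT/ΔT₀ = 12.1/2.38 = 5.084.
Total gain g = 1 − 1/A = 1 − 1/5.084 = 0.8033.
Known gains sum to 0.083 + 0.318 + 0.489 = 0.89.
g_lr = 0.8033 − 0.89 = -0.09.

-0.09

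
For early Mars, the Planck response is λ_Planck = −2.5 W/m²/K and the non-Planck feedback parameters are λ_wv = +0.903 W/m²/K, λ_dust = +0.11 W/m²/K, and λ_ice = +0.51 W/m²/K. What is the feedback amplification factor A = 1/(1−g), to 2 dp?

2.56

Convert to gains: g_wv = 0.903/2.5 = 0.3612; g_dust = 0.11/2.5 = 0.044; g_ice = 0.51/2.5 = 0.204.
Total gain g = 0.6092.
A = 1/(1 − 0.6092) = 2.56.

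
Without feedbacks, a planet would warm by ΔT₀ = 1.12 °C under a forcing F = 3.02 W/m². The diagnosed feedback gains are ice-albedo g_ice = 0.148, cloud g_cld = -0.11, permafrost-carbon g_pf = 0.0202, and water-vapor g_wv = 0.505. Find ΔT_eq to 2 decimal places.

Total gain g = 0.148 − 0.11 + 0.0202 + 0.505 = 0.5632.
Amplification A = 1/(1 − 0.5632) = 2.289.
ΔT = 1.12 × 2.289 = 2.56 °C.

2.56 °C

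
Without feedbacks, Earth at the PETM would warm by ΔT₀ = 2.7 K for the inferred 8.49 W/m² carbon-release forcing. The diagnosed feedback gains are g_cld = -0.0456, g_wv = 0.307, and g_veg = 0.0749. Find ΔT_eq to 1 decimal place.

Total gain g = -0.0456 + 0.307 + 0.0749 = 0.3363.
Amplification A = 1/(1 − 0.3363) = 1.507.
ΔT = 2.7 × 1.507 = 4.1 K.

4.1 K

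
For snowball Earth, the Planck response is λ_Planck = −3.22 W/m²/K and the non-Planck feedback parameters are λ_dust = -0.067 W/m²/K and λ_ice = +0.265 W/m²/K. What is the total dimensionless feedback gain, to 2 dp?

Convert to gains: g_dust = -0.067/3.22 = -0.02081; g_ice = 0.265/3.22 = 0.0823.
Total gain g = 0.06149.

0.06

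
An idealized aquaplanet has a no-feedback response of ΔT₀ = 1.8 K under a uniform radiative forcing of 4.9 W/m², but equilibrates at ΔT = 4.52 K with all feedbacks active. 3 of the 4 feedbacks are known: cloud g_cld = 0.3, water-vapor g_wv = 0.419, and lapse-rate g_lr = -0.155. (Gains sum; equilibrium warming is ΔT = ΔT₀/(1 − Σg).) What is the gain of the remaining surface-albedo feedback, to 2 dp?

Amplification A = ΔT/ΔT₀ = 4.52/1.8 = 2.511.
Total gain g = 1 − 1/A = 1 − 1/2.511 = 0.6018.
Known gains sum to 0.3 + 0.419 − 0.155 = 0.564.
g_alb = 0.6018 − 0.564 = 0.04.

0.04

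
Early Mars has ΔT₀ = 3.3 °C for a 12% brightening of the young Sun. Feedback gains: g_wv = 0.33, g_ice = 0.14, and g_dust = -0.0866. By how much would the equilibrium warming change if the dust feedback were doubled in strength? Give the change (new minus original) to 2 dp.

Original: g = 0.3834, ΔT = 3.3/(1−0.3834) = 5.3519 °C.
With doubled dust: g' = 0.2968, ΔT' = 3.3/(1−0.2968) = 4.6928 °C.
Change = 4.6928 − 5.3519 = -0.66 °C.

-0.66 °C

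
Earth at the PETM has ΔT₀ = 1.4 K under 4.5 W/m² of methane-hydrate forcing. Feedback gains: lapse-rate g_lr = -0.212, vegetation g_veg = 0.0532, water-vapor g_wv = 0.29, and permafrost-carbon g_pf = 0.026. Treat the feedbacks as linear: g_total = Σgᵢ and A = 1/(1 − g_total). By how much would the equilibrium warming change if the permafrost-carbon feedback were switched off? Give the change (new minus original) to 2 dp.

Original: g = 0.1572, ΔT = 1.4/(1−0.1572) = 1.6611 K.
Without permafrost-carbon: g' = 0.1312, ΔT' = 1.4/(1−0.1312) = 1.6114 K.
Change = 1.6114 − 1.6611 = -0.05 K.

-0.05 K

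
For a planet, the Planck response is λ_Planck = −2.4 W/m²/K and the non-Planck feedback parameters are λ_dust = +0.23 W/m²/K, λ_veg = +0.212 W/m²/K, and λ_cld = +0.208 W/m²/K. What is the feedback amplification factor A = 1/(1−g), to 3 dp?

Convert to gains: g_dust = 0.23/2.4 = 0.09583; g_veg = 0.212/2.4 = 0.08833; g_cld = 0.208/2.4 = 0.08667.
Total gain g = 0.27083.
A = 1/(1 − 0.27083) = 1.371.

1.371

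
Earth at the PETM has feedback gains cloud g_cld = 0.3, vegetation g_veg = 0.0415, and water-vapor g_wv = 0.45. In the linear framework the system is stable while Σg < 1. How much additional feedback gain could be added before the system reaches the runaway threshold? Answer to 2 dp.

0.21

Current total gain = 0.3 + 0.0415 + 0.45 = 0.7915.
Margin to runaway = 1 − 0.7915 = 0.21.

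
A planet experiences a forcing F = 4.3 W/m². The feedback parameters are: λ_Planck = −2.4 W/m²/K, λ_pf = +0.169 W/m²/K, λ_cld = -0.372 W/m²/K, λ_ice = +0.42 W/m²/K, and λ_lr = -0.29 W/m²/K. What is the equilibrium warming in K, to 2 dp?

Net feedback parameter λ = (−2.4) + (+0.169) + (-0.372) + (+0.42) + (-0.29) = -2.473 W/m²/K.
ΔT = −F/λ = −4.3/(-2.473) = 1.74 K.

1.74 K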